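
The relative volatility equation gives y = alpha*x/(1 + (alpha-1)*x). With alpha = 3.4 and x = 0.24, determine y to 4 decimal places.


y = alpha*x / (1 + (alpha-1)*x)
y = 3.4*0.24 / (1 + (3.4-1)*0.24)
y = 0.816 / (1 + 0.576)
y = 0.816 / 1.576
y = 0.5178


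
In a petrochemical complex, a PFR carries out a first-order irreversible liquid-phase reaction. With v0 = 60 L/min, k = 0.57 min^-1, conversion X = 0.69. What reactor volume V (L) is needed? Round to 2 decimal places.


V = (v0/k) * ln(1/(1-X))
V = (60/0.57) * ln(1/(1-0.69))
V = 105.263158 * ln(3.225806)
V = 105.263158 * 1.171183
V = 123.28 L


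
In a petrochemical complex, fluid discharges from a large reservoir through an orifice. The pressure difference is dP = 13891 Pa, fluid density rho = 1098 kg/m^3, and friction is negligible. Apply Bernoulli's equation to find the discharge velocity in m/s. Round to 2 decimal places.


v = sqrt(2*dP/rho)
v = sqrt(2*13891/1098)
v = sqrt(25.302368)
v = 5.03 m/s


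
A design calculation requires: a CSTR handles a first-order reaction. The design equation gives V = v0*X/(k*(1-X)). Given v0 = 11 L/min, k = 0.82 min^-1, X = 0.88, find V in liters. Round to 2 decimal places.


V = v0 * X / (k * (1 - X))
V = 11 * 0.88 / (0.82 * (1 - 0.88))
V = 9.68 / (0.82 * 0.12)
V = 9.68 / 0.0984
V = 98.37 L


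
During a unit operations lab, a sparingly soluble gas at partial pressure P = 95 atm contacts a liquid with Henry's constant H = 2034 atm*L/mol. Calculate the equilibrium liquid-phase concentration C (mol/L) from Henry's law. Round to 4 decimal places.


C = P / H
C = 95 / 2034
C = 0.0467 mol/L


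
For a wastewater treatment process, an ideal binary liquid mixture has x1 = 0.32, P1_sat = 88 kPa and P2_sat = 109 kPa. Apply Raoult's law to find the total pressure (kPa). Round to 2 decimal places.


P = x1*P1_sat + x2*P2_sat
x2 = 1 - x1 = 1 - 0.32 = 0.68
P = 0.32*88 + 0.68*109
P = 28.16 + 74.12
P = 102.28 kPa


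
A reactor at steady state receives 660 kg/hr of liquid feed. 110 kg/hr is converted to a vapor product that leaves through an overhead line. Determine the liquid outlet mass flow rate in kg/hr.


Steady-state mass balance on the main outlet: F_out = F_in - F_removed
F_out = 660 - 110
F_out = 550 kg/hr


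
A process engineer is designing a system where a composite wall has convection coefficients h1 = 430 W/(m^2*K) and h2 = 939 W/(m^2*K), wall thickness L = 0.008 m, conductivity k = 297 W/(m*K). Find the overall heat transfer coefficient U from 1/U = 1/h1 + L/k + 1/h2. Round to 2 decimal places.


1/U = 1/h1 + L/k + 1/h2
1/U = 1/430 + 0.008/297 + 1/939
1/U = 0.0023255814 + 2.6936e-05 + 0.0010649627
1/U = 0.0034174801
U = 292.61 W/(m^2*K)


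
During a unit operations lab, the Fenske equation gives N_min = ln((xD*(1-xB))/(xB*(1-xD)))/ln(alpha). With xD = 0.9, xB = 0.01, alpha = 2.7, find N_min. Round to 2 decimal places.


N_min = ln((xD*(1-xB))/(xB*(1-xD))) / ln(alpha)
Numerator inside ln: 0.891 / 0.001 = 891.0
ln(891.0) = 6.792344
ln(alpha) = ln(2.7) = 0.993252
N_min = 6.792344 / 0.993252 = 6.84


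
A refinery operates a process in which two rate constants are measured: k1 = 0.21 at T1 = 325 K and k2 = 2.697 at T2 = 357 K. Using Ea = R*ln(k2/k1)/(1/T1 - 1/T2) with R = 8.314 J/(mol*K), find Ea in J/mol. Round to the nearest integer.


Ea = R * ln(k2/k1) / (1/T1 - 1/T2)
ln(k2/k1) = ln(2.697/0.21) = 2.5527878
1/T1 - 1/T2 = 1/325 - 1/357 = 0.000275802629
Ea = 8.314 * 2.5527878 / 0.000275802629
Ea = 76953 J/mol


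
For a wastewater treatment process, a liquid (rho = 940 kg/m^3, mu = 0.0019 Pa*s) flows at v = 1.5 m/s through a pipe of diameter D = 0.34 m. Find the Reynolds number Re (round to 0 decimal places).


Re = rho * v * D / mu
Re = 940 * 1.5 * 0.34 / 0.0019
Re = 479.4 / 0.0019
Re = 252316


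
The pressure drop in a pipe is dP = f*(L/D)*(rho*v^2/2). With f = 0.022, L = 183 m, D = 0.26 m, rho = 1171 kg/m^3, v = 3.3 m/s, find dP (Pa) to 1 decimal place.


dP = f * (L/D) * (rho*v^2/2)
dP = 0.022 * (183/0.26) * (1171*3.3^2/2)
L/D = 703.84615385
rho*v^2/2 = 1171*10.89/2 = 6376.095
dP = 0.022 * 703.84615385 * 6376.095
dP = 98731.4 Pa


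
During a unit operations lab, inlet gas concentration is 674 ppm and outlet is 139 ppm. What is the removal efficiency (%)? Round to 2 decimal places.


Efficiency = (G_in - G_out) / G_in * 100%
Efficiency = (674 - 139) / 674 * 100
Efficiency = 535 / 674 * 100
Efficiency = 79.38%


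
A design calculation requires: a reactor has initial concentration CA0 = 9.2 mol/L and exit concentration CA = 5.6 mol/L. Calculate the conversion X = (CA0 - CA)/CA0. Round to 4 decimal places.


X = (CA0 - CA) / CA0
X = (9.2 - 5.6) / 9.2
X = 3.6 / 9.2
X = 0.3913


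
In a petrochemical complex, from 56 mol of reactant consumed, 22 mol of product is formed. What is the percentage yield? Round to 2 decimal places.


Yield = (moles product / moles consumed) * 100%
Yield = (22 / 56) * 100
Yield = 0.3929 * 100
Yield = 39.29%


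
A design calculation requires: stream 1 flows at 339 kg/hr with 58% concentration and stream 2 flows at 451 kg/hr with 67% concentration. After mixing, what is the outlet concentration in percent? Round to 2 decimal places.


Mass balance on solute: F1*x1 + F2*x2 = F3*x3
F3 = F1 + F2 = 339 + 451 = 790 kg/hr
x3 = (F1*x1 + F2*x2)/F3
x3 = (339*0.58 + 451*0.67) / 790
x3 = 63.14%


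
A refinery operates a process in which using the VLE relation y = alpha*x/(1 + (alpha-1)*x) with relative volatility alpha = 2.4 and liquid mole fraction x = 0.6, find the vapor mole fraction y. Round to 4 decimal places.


y = alpha*x / (1 + (alpha-1)*x)
y = 2.4*0.6 / (1 + (2.4-1)*0.6)
y = 1.44 / (1 + 0.84)
y = 1.44 / 1.84
y = 0.7826


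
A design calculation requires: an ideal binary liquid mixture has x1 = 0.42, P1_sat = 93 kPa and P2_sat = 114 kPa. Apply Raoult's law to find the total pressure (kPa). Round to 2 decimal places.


P = x1*P1_sat + x2*P2_sat
x2 = 1 - x1 = 1 - 0.42 = 0.58
P = 0.42*93 + 0.58*114
P = 39.06 + 66.12
P = 105.18 kPa


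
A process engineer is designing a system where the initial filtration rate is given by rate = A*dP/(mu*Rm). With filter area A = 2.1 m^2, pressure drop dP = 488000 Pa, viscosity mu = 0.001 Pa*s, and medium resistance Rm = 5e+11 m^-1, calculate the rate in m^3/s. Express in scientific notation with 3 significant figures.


rate = A * dP / (mu * Rm)
rate = 2.1 * 488000 / (0.001 * 5e+11)
rate = 1024800.0 / 5.000e+08
rate = 2.05e-03 m^3/s


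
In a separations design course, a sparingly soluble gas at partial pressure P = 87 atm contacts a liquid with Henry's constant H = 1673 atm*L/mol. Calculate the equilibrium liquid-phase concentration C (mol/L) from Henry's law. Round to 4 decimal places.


C = P / H
C = 87 / 1673
C = 0.0520 mol/L


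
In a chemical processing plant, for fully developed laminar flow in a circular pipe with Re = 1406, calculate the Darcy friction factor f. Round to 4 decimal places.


f = 64 / Re
f = 64 / 1406
f = 0.0455


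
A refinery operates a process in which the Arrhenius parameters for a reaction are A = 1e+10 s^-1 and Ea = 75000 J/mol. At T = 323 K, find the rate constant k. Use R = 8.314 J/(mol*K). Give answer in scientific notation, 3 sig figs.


k = A * exp(-Ea/(R*T))
k = 1e+10 * exp(-75000 / (8.314 * 323))
k = 1e+10 * exp(-27.928571)
k = 7.43e-03


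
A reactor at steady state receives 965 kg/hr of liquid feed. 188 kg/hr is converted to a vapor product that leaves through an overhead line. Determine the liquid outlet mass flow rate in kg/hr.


Steady-state mass balance on the main outlet: F_out = F_in - F_removed
F_out = 965 - 188
F_out = 777 kg/hr


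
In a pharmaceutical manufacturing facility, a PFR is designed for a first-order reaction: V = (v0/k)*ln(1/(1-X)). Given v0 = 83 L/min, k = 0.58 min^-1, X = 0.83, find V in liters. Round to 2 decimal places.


V = (v0/k) * ln(1/(1-X))
V = (83/0.58) * ln(1/(1-0.83))
V = 143.103448 * ln(5.882353)
V = 143.103448 * 1.771957
V = 253.57 L


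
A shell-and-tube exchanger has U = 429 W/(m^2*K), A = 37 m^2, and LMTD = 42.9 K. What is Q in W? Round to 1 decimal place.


Q = U * A * LMTD
Q = 429 * 37 * 42.9
Q = 680951.7 W


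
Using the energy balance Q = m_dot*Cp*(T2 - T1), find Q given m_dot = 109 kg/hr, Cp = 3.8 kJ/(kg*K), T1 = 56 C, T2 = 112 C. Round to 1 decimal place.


Q = m_dot * Cp * (T2 - T1)
Q = 109 * 3.8 * (112 - 56)
Q = 109 * 3.8 * 56
Q = 23195.2 kJ/hr


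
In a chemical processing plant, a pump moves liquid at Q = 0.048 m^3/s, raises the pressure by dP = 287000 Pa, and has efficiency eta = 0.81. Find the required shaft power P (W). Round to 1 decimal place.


P = Q * dP / eta
P = 0.048 * 287000 / 0.81
P = 13776.0 / 0.81
P = 17007.4 W


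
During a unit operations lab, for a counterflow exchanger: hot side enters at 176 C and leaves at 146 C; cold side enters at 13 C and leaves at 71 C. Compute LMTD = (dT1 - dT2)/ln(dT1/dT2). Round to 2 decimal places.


dT1 = Th_in - Tc_out = 176 - 71 = 105
dT2 = Th_out - Tc_in = 146 - 13 = 133
LMTD = (dT1 - dT2) / ln(dT1/dT2)
LMTD = (105 - 133) / ln(105/133)
LMTD = 118.45 K


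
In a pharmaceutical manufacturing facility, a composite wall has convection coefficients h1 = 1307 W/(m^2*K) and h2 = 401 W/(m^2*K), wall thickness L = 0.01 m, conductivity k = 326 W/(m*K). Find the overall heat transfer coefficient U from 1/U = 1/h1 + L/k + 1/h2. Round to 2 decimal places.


1/U = 1/h1 + L/k + 1/h2
1/U = 1/1307 + 0.01/326 + 1/401
1/U = 0.0007651109 + 3.06748e-05 + 0.0024937656
1/U = 0.0032895513
U = 303.99 W/(m^2*K)


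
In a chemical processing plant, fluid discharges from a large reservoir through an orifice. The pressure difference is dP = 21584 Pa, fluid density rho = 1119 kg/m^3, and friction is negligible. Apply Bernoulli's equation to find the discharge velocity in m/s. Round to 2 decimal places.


v = sqrt(2*dP/rho)
v = sqrt(2*21584/1119)
v = sqrt(38.577301)
v = 6.21 m/s


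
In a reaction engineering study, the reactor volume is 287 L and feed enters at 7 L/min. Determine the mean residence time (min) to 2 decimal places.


tau = V / v0
tau = 287 / 7
tau = 41.00 min


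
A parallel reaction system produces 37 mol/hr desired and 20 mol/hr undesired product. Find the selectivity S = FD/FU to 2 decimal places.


S = desired product rate / undesired product rate
S = 37 / 20
S = 1.85


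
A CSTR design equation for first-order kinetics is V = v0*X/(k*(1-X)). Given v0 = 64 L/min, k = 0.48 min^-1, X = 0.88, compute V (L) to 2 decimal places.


V = v0 * X / (k * (1 - X))
V = 64 * 0.88 / (0.48 * (1 - 0.88))
V = 56.32 / (0.48 * 0.12)
V = 56.32 / 0.0576
V = 977.78 L


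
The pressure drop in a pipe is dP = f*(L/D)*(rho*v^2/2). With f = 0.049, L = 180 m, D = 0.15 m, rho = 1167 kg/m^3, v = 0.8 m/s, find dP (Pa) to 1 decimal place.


dP = f * (L/D) * (rho*v^2/2)
dP = 0.049 * (180/0.15) * (1167*0.8^2/2)
L/D = 1200.0
rho*v^2/2 = 1167*0.64/2 = 373.44
dP = 0.049 * 1200.0 * 373.44
dP = 21958.3 Pa


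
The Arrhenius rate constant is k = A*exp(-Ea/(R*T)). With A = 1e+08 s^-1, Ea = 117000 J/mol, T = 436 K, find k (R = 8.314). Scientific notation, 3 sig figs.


k = A * exp(-Ea/(R*T))
k = 1e+08 * exp(-117000 / (8.314 * 436))
k = 1e+08 * exp(-32.276717)
k = 9.60e-07


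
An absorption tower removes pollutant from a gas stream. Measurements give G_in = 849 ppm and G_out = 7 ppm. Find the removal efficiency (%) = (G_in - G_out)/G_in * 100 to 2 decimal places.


Efficiency = (G_in - G_out) / G_in * 100%
Efficiency = (849 - 7) / 849 * 100
Efficiency = 842 / 849 * 100
Efficiency = 99.18%


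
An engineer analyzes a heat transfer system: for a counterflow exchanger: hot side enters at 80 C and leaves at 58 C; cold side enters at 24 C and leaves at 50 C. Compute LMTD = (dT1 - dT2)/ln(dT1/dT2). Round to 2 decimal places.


dT1 = Th_in - Tc_out = 80 - 50 = 30
dT2 = Th_out - Tc_in = 58 - 24 = 34
LMTD = (dT1 - dT2) / ln(dT1/dT2)
LMTD = (30 - 34) / ln(30/34)
LMTD = 31.96 K


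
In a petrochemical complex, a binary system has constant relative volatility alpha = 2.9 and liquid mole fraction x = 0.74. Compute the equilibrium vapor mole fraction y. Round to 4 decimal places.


y = alpha*x / (1 + (alpha-1)*x)
y = 2.9*0.74 / (1 + (2.9-1)*0.74)
y = 2.146 / (1 + 1.406)
y = 2.146 / 2.406
y = 0.8919


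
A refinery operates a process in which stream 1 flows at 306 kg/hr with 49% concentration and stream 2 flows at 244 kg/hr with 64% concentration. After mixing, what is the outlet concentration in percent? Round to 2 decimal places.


Mass balance on solute: F1*x1 + F2*x2 = F3*x3
F3 = F1 + F2 = 306 + 244 = 550 kg/hr
x3 = (F1*x1 + F2*x2)/F3
x3 = (306*0.49 + 244*0.64) / 550
x3 = 55.65%


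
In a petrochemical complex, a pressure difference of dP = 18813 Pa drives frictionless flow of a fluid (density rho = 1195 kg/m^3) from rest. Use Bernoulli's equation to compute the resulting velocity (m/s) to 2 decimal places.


v = sqrt(2*dP/rho)
v = sqrt(2*18813/1195)
v = sqrt(31.486192)
v = 5.61 m/s


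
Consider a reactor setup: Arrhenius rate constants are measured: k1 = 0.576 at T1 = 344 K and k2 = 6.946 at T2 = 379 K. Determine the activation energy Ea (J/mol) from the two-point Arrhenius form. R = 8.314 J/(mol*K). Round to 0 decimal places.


Ea = R * ln(k2/k1) / (1/T1 - 1/T2)
ln(k2/k1) = ln(6.946/0.576) = 2.4898136
1/T1 - 1/T2 = 1/344 - 1/379 = 0.000268454317
Ea = 8.314 * 2.4898136 / 0.000268454317
Ea = 77109 J/mol


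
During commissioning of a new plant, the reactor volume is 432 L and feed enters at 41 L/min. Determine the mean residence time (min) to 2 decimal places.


tau = V / v0
tau = 432 / 41
tau = 10.54 min


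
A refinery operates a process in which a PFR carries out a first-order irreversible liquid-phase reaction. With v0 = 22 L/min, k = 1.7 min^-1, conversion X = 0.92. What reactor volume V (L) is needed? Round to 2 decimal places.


V = (v0/k) * ln(1/(1-X))
V = (22/1.7) * ln(1/(1-0.92))
V = 12.941176 * ln(12.5)
V = 12.941176 * 2.525729
V = 32.69 L


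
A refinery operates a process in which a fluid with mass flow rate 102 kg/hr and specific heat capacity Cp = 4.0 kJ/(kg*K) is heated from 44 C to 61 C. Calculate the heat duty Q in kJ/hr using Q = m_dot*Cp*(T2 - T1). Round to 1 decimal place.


Q = m_dot * Cp * (T2 - T1)
Q = 102 * 4.0 * (61 - 44)
Q = 102 * 4.0 * 17
Q = 6936.0 kJ/hr


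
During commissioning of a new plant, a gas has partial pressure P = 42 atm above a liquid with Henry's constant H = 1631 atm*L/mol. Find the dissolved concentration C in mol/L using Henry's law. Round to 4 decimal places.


C = P / H
C = 42 / 1631
C = 0.0258 mol/L


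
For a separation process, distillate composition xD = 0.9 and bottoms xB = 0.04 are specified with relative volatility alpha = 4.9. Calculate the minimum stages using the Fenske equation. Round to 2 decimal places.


N_min = ln((xD*(1-xB))/(xB*(1-xD))) / ln(alpha)
Numerator inside ln: 0.864 / 0.004 = 216.0
ln(216.0) = 5.375278
ln(alpha) = ln(4.9) = 1.589235
N_min = 5.375278 / 1.589235 = 3.38


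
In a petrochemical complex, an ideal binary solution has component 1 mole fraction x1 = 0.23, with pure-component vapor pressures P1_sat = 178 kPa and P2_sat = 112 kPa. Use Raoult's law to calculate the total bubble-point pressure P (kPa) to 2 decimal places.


P = x1*P1_sat + x2*P2_sat
x2 = 1 - x1 = 1 - 0.23 = 0.77
P = 0.23*178 + 0.77*112
P = 40.94 + 86.24
P = 127.18 kPa


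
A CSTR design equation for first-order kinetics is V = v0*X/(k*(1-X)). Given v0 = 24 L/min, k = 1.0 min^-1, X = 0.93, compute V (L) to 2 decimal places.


V = v0 * X / (k * (1 - X))
V = 24 * 0.93 / (1.0 * (1 - 0.93))
V = 22.32 / (1.0 * 0.07)
V = 22.32 / 0.07
V = 318.86 L


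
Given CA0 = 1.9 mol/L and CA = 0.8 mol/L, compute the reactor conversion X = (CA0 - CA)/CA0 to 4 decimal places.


X = (CA0 - CA) / CA0
X = (1.9 - 0.8) / 1.9
X = 1.1 / 1.9
X = 0.5789


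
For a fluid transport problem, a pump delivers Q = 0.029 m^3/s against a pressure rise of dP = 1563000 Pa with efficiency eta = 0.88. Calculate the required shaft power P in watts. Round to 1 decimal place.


P = Q * dP / eta
P = 0.029 * 1563000 / 0.88
P = 45327.0 / 0.88
P = 51508.0 W


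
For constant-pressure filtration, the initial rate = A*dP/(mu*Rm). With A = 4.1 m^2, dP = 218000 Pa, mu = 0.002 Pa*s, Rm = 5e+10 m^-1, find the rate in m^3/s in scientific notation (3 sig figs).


rate = A * dP / (mu * Rm)
rate = 4.1 * 218000 / (0.002 * 5e+10)
rate = 893800.0 / 1.000e+08
rate = 8.94e-03 m^3/s


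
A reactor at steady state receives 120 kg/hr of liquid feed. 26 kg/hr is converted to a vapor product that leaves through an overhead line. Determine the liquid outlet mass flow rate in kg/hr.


Steady-state mass balance on the main outlet: F_out = F_in - F_removed
F_out = 120 - 26
F_out = 94 kg/hr


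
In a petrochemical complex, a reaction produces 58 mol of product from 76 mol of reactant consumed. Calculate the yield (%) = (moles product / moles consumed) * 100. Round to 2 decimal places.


Yield = (moles product / moles consumed) * 100%
Yield = (58 / 76) * 100
Yield = 0.7632 * 100
Yield = 76.32%


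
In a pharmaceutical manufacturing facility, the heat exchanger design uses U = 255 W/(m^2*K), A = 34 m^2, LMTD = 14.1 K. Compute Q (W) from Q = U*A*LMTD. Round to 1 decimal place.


Q = U * A * LMTD
Q = 255 * 34 * 14.1
Q = 122247.0 W


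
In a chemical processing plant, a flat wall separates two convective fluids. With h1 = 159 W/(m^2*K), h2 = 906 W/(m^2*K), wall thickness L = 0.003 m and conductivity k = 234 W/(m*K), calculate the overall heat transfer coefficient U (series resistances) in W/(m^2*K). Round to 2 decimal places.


1/U = 1/h1 + L/k + 1/h2
1/U = 1/159 + 0.003/234 + 1/906
1/U = 0.0062893082 + 1.28205e-05 + 0.0011037528
1/U = 0.0074058815
U = 135.03 W/(m^2*K)


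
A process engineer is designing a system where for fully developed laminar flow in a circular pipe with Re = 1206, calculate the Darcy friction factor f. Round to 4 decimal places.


f = 64 / Re
f = 64 / 1206
f = 0.0531


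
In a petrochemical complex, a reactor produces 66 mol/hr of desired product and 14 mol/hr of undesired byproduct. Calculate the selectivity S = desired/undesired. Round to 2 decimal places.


S = desired product rate / undesired product rate
S = 66 / 14
S = 4.71


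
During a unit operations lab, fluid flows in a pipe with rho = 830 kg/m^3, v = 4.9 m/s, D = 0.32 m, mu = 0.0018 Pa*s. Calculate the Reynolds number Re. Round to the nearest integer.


Re = rho * v * D / mu
Re = 830 * 4.9 * 0.32 / 0.0018
Re = 1301.44 / 0.0018
Re = 723022


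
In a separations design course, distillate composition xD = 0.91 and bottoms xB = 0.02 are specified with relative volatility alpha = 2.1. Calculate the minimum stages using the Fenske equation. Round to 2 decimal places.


N_min = ln((xD*(1-xB))/(xB*(1-xD))) / ln(alpha)
Numerator inside ln: 0.8918 / 0.0018 = 495.444444
ln(495.444444) = 6.205455
ln(alpha) = ln(2.1) = 0.741937
N_min = 6.205455 / 0.741937 = 8.36


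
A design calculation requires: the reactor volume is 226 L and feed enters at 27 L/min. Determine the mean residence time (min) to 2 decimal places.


tau = V / v0
tau = 226 / 27
tau = 8.37 min


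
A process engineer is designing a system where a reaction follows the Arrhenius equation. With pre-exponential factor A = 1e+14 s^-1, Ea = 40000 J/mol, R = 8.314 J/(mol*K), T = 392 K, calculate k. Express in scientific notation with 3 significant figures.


k = A * exp(-Ea/(R*T))
k = 1e+14 * exp(-40000 / (8.314 * 392))
k = 1e+14 * exp(-12.273372)
k = 4.67e+08


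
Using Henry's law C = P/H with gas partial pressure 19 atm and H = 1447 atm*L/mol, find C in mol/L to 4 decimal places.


C = P / H
C = 19 / 1447
C = 0.0131 mol/L


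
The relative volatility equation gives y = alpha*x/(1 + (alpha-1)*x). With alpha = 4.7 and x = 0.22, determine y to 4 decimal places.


y = alpha*x / (1 + (alpha-1)*x)
y = 4.7*0.22 / (1 + (4.7-1)*0.22)
y = 1.034 / (1 + 0.814)
y = 1.034 / 1.814
y = 0.5700


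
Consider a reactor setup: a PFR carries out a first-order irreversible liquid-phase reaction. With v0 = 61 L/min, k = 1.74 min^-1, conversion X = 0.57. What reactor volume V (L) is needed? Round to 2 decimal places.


V = (v0/k) * ln(1/(1-X))
V = (61/1.74) * ln(1/(1-0.57))
V = 35.057471 * ln(2.325581)
V = 35.057471 * 0.84397
V = 29.59 L


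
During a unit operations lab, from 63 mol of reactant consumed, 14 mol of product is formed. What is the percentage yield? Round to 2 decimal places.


Yield = (moles product / moles consumed) * 100%
Yield = (14 / 63) * 100
Yield = 0.2222 * 100
Yield = 22.22%


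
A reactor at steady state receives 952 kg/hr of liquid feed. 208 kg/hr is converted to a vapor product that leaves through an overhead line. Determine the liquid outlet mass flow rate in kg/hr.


Steady-state mass balance on the main outlet: F_out = F_in - F_removed
F_out = 952 - 208
F_out = 744 kg/hr


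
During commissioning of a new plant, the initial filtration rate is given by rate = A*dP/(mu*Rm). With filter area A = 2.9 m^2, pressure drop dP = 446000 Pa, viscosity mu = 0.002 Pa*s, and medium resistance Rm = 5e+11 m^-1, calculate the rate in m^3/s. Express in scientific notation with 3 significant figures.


rate = A * dP / (mu * Rm)
rate = 2.9 * 446000 / (0.002 * 5e+11)
rate = 1293400.0 / 1.000e+09
rate = 1.29e-03 m^3/s


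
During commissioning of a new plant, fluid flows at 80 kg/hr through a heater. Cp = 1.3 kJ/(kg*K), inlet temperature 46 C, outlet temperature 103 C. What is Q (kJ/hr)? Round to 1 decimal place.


Q = m_dot * Cp * (T2 - T1)
Q = 80 * 1.3 * (103 - 46)
Q = 80 * 1.3 * 57
Q = 5928.0 kJ/hr


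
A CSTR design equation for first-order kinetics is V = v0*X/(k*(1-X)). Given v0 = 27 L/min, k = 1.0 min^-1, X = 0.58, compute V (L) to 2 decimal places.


V = v0 * X / (k * (1 - X))
V = 27 * 0.58 / (1.0 * (1 - 0.58))
V = 15.66 / (1.0 * 0.42)
V = 15.66 / 0.42
V = 37.29 L


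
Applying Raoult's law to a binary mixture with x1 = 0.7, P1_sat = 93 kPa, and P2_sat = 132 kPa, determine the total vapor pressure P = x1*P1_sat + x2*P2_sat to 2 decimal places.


P = x1*P1_sat + x2*P2_sat
x2 = 1 - x1 = 1 - 0.7 = 0.3
P = 0.7*93 + 0.3*132
P = 65.1 + 39.6
P = 104.70 kPa


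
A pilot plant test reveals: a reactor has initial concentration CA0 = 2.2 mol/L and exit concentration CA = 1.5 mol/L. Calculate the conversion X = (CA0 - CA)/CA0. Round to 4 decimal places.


X = (CA0 - CA) / CA0
X = (2.2 - 1.5) / 2.2
X = 0.7 / 2.2
X = 0.3182


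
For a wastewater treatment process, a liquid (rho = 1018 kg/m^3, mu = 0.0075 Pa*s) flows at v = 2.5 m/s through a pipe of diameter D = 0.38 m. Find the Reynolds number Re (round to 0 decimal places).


Re = rho * v * D / mu
Re = 1018 * 2.5 * 0.38 / 0.0075
Re = 967.1 / 0.0075
Re = 128947


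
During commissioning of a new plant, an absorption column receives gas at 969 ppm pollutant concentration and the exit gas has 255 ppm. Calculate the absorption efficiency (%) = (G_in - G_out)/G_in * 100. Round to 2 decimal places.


Efficiency = (G_in - G_out) / G_in * 100%
Efficiency = (969 - 255) / 969 * 100
Efficiency = 714 / 969 * 100
Efficiency = 73.68%


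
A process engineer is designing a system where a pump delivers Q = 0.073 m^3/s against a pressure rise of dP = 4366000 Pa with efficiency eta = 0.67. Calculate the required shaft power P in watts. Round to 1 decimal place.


P = Q * dP / eta
P = 0.073 * 4366000 / 0.67
P = 318718.0 / 0.67
P = 475698.5 W


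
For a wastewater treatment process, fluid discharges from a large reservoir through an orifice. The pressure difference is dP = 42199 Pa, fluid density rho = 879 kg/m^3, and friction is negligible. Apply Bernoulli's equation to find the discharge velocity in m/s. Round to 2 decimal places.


v = sqrt(2*dP/rho)
v = sqrt(2*42199/879)
v = sqrt(96.015927)
v = 9.80 m/s


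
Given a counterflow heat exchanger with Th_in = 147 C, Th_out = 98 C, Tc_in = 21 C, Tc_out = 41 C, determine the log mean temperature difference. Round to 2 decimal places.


dT1 = Th_in - Tc_out = 147 - 41 = 106
dT2 = Th_out - Tc_in = 98 - 21 = 77
LMTD = (dT1 - dT2) / ln(dT1/dT2)
LMTD = (106 - 77) / ln(106/77)
LMTD = 90.73 K


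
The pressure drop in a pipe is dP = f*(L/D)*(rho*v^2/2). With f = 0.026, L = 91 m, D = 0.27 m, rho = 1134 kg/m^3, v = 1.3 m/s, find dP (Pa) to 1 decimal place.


dP = f * (L/D) * (rho*v^2/2)
dP = 0.026 * (91/0.27) * (1134*1.3^2/2)
L/D = 337.03703704
rho*v^2/2 = 1134*1.69/2 = 958.23
dP = 0.026 * 337.03703704 * 958.23
dP = 8396.9 Pa


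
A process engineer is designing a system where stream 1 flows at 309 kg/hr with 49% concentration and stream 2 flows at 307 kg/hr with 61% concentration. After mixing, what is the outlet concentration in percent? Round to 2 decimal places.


Mass balance on solute: F1*x1 + F2*x2 = F3*x3
F3 = F1 + F2 = 309 + 307 = 616 kg/hr
x3 = (F1*x1 + F2*x2)/F3
x3 = (309*0.49 + 307*0.61) / 616
x3 = 54.98%


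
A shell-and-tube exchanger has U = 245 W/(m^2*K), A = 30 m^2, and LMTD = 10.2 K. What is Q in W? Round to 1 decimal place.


Q = U * A * LMTD
Q = 245 * 30 * 10.2
Q = 74970.0 W


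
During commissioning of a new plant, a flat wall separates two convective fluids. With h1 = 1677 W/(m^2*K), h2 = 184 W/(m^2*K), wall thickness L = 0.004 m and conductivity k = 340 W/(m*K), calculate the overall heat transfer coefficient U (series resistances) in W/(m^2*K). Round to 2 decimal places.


1/U = 1/h1 + L/k + 1/h2
1/U = 1/1677 + 0.004/340 + 1/184
1/U = 0.0005963029 + 1.17647e-05 + 0.0054347826
1/U = 0.0060428502
U = 165.48 W/(m^2*K)


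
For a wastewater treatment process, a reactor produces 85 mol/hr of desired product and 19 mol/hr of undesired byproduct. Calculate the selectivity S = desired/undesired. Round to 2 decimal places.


S = desired product rate / undesired product rate
S = 85 / 19
S = 4.47


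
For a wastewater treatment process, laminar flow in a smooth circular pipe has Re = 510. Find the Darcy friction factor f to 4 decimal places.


f = 64 / Re
f = 64 / 510
f = 0.1255


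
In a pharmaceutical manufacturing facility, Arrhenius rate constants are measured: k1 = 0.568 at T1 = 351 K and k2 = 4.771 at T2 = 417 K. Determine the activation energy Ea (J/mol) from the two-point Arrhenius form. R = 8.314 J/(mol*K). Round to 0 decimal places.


Ea = R * ln(k2/k1) / (1/T1 - 1/T2)
ln(k2/k1) = ln(4.771/0.568) = 2.1281898
1/T1 - 1/T2 = 1/351 - 1/417 = 0.000450921314
Ea = 8.314 * 2.1281898 / 0.000450921314
Ea = 39239 J/mol


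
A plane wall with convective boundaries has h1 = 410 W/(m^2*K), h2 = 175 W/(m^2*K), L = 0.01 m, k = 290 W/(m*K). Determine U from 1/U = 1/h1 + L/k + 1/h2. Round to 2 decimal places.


1/U = 1/h1 + L/k + 1/h2
1/U = 1/410 + 0.01/290 + 1/175
1/U = 0.0024390244 + 3.44828e-05 + 0.0057142857
1/U = 0.0081877929
U = 122.13 W/(m^2*K)


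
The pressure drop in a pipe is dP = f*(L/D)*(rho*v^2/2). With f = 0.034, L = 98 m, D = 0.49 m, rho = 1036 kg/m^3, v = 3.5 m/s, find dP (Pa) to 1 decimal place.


dP = f * (L/D) * (rho*v^2/2)
dP = 0.034 * (98/0.49) * (1036*3.5^2/2)
L/D = 200.0
rho*v^2/2 = 1036*12.25/2 = 6345.5
dP = 0.034 * 200.0 * 6345.5
dP = 43149.4 Pa


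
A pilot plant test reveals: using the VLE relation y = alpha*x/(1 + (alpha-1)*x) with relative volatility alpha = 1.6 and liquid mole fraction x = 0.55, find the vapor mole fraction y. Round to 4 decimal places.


y = alpha*x / (1 + (alpha-1)*x)
y = 1.6*0.55 / (1 + (1.6-1)*0.55)
y = 0.88 / (1 + 0.33)
y = 0.88 / 1.33
y = 0.6617


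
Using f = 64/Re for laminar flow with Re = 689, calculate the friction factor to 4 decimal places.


f = 64 / Re
f = 64 / 689
f = 0.0929


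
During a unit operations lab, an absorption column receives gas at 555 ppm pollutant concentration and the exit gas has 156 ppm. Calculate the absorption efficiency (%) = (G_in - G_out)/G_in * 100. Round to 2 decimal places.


Efficiency = (G_in - G_out) / G_in * 100%
Efficiency = (555 - 156) / 555 * 100
Efficiency = 399 / 555 * 100
Efficiency = 71.89%


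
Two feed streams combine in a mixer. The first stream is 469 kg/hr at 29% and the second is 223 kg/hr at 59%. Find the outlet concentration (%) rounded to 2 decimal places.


Mass balance on solute: F1*x1 + F2*x2 = F3*x3
F3 = F1 + F2 = 469 + 223 = 692 kg/hr
x3 = (F1*x1 + F2*x2)/F3
x3 = (469*0.29 + 223*0.59) / 692
x3 = 38.67%


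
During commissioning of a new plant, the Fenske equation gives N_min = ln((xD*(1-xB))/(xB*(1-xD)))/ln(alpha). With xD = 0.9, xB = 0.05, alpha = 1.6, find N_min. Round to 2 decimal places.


N_min = ln((xD*(1-xB))/(xB*(1-xD))) / ln(alpha)
Numerator inside ln: 0.855 / 0.005 = 171.0
ln(171.0) = 5.141664
ln(alpha) = ln(1.6) = 0.470004
N_min = 5.141664 / 0.470004 = 10.94


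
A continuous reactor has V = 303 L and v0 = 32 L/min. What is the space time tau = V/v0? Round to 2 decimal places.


tau = V / v0
tau = 303 / 32
tau = 9.47 min


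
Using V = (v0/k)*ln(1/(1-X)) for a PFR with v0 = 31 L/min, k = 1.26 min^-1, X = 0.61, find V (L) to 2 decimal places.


V = (v0/k) * ln(1/(1-X))
V = (31/1.26) * ln(1/(1-0.61))
V = 24.603175 * ln(2.564103)
V = 24.603175 * 0.941609
V = 23.17 L


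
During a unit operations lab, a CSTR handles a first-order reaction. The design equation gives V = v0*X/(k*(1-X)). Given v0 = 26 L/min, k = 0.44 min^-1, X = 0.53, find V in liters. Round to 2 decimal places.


V = v0 * X / (k * (1 - X))
V = 26 * 0.53 / (0.44 * (1 - 0.53))
V = 13.78 / (0.44 * 0.47)
V = 13.78 / 0.2068
V = 66.63 L


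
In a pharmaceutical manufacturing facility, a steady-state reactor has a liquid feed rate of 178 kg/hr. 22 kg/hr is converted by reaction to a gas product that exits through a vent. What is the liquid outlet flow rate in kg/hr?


Steady-state mass balance on the main outlet: F_out = F_in - F_removed
F_out = 178 - 22
F_out = 156 kg/hr


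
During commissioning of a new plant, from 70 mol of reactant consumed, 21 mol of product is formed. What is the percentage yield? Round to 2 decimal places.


Yield = (moles product / moles consumed) * 100%
Yield = (21 / 70) * 100
Yield = 0.3 * 100
Yield = 30.00%


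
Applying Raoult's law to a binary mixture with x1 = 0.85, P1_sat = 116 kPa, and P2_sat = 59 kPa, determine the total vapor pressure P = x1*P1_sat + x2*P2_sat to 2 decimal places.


P = x1*P1_sat + x2*P2_sat
x2 = 1 - x1 = 1 - 0.85 = 0.15
P = 0.85*116 + 0.15*59
P = 98.6 + 8.85
P = 107.45 kPa


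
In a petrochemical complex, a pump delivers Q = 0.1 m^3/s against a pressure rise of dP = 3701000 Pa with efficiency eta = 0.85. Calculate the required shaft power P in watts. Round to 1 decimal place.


P = Q * dP / eta
P = 0.1 * 3701000 / 0.85
P = 370100.0 / 0.85
P = 435411.8 W


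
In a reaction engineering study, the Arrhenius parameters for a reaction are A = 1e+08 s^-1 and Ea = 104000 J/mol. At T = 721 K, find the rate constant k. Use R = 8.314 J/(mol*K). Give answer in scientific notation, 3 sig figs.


k = A * exp(-Ea/(R*T))
k = 1e+08 * exp(-104000 / (8.314 * 721))
k = 1e+08 * exp(-17.349544)
k = 2.92e+00


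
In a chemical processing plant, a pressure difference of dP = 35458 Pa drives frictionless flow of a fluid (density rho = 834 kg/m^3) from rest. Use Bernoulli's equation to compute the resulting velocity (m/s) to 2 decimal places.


v = sqrt(2*dP/rho)
v = sqrt(2*35458/834)
v = sqrt(85.031175)
v = 9.22 m/s


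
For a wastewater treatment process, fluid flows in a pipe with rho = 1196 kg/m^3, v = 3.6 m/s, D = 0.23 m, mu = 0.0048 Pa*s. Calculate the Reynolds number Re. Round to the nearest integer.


Re = rho * v * D / mu
Re = 1196 * 3.6 * 0.23 / 0.0048
Re = 990.288 / 0.0048
Re = 206310


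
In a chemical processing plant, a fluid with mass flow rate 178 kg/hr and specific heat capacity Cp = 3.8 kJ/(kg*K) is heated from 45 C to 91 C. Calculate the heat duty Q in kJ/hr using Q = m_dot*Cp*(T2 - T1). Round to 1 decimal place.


Q = m_dot * Cp * (T2 - T1)
Q = 178 * 3.8 * (91 - 45)
Q = 178 * 3.8 * 46
Q = 31114.4 kJ/hr


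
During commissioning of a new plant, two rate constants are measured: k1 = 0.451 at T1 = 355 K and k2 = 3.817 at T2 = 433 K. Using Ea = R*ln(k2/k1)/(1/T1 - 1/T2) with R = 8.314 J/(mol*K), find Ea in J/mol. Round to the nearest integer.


Ea = R * ln(k2/k1) / (1/T1 - 1/T2)
ln(k2/k1) = ln(3.817/0.451) = 2.1357527
1/T1 - 1/T2 = 1/355 - 1/433 = 0.000507432586
Ea = 8.314 * 2.1357527 / 0.000507432586
Ea = 34993 J/mol


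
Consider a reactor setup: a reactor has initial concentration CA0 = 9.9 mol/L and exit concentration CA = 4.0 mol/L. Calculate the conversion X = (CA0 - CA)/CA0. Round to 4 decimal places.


X = (CA0 - CA) / CA0
X = (9.9 - 4.0) / 9.9
X = 5.9 / 9.9
X = 0.5960


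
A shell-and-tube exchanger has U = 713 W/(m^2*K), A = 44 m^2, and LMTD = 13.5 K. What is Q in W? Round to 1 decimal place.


Q = U * A * LMTD
Q = 713 * 44 * 13.5
Q = 423522.0 W


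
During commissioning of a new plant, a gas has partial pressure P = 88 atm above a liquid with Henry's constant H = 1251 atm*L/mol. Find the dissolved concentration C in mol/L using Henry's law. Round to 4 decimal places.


C = P / H
C = 88 / 1251
C = 0.0703 mol/L


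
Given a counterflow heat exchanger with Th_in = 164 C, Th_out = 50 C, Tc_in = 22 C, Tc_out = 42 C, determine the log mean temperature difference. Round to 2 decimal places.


dT1 = Th_in - Tc_out = 164 - 42 = 122
dT2 = Th_out - Tc_in = 50 - 22 = 28
LMTD = (dT1 - dT2) / ln(dT1/dT2)
LMTD = (122 - 28) / ln(122/28)
LMTD = 63.87 K


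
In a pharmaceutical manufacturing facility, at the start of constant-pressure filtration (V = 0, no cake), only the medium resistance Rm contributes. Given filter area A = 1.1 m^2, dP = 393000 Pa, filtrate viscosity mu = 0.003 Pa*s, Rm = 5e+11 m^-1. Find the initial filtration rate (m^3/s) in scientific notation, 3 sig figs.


rate = A * dP / (mu * Rm)
rate = 1.1 * 393000 / (0.003 * 5e+11)
rate = 432300.0 / 1.500e+09
rate = 2.88e-04 m^3/s


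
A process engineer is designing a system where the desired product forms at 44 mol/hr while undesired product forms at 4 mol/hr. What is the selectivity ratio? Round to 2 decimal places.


S = desired product rate / undesired product rate
S = 44 / 4
S = 11.00


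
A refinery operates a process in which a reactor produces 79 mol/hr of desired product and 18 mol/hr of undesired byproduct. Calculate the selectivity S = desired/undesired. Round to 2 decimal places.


S = desired product rate / undesired product rate
S = 79 / 18
S = 4.39


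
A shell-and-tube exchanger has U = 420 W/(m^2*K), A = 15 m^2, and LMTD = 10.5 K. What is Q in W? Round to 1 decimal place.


Q = U * A * LMTD
Q = 420 * 15 * 10.5
Q = 66150.0 W


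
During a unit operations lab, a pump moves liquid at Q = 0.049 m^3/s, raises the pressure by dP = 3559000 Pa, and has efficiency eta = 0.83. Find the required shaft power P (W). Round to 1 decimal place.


P = Q * dP / eta
P = 0.049 * 3559000 / 0.83
P = 174391.0 / 0.83
P = 210109.6 W


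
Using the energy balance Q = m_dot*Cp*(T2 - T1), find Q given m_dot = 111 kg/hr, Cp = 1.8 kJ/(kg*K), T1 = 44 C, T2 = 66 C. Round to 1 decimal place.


Q = m_dot * Cp * (T2 - T1)
Q = 111 * 1.8 * (66 - 44)
Q = 111 * 1.8 * 22
Q = 4395.6 kJ/hr


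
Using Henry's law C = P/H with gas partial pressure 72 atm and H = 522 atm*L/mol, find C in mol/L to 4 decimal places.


C = P / H
C = 72 / 522
C = 0.1379 mol/L


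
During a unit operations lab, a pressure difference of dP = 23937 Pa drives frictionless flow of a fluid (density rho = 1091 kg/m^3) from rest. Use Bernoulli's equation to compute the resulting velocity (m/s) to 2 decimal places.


v = sqrt(2*dP/rho)
v = sqrt(2*23937/1091)
v = sqrt(43.880843)
v = 6.62 m/s


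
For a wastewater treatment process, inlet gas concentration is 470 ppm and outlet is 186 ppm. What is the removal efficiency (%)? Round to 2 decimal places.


Efficiency = (G_in - G_out) / G_in * 100%
Efficiency = (470 - 186) / 470 * 100
Efficiency = 284 / 470 * 100
Efficiency = 60.43%


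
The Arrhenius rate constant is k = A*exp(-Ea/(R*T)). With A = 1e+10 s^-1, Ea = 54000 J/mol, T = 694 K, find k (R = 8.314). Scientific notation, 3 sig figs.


k = A * exp(-Ea/(R*T))
k = 1e+10 * exp(-54000 / (8.314 * 694))
k = 1e+10 * exp(-9.358888)
k = 8.62e+05


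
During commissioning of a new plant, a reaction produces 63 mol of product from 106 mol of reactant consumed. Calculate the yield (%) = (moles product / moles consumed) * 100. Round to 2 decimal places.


Yield = (moles product / moles consumed) * 100%
Yield = (63 / 106) * 100
Yield = 0.5943 * 100
Yield = 59.43%


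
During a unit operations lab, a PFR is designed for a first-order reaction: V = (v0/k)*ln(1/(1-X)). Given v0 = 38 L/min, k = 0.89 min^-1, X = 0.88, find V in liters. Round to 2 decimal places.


V = (v0/k) * ln(1/(1-X))
V = (38/0.89) * ln(1/(1-0.88))
V = 42.696629 * ln(8.333333)
V = 42.696629 * 2.120263
V = 90.53 L


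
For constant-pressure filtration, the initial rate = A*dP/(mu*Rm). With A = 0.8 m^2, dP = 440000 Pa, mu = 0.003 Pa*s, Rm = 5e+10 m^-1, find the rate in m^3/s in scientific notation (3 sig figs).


rate = A * dP / (mu * Rm)
rate = 0.8 * 440000 / (0.003 * 5e+10)
rate = 352000.0 / 1.500e+08
rate = 2.35e-03 m^3/s


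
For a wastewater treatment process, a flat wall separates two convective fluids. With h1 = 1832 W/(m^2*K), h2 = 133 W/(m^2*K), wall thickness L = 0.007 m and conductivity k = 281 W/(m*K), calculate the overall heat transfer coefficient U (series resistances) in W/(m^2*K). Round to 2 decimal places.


1/U = 1/h1 + L/k + 1/h2
1/U = 1/1832 + 0.007/281 + 1/133
1/U = 0.0005458515 + 2.4911e-05 + 0.007518797
1/U = 0.0080895595
U = 123.62 W/(m^2*K)


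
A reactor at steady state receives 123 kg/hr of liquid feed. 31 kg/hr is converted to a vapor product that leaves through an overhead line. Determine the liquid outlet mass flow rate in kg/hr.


Steady-state mass balance on the main outlet: F_out = F_in - F_removed
F_out = 123 - 31
F_out = 92 kg/hr


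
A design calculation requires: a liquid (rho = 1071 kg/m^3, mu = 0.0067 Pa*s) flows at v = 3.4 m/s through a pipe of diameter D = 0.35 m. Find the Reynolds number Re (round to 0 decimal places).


Re = rho * v * D / mu
Re = 1071 * 3.4 * 0.35 / 0.0067
Re = 1274.49 / 0.0067
Re = 190222


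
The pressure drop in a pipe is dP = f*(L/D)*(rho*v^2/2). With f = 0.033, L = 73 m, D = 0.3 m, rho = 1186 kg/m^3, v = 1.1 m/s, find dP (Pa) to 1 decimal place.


dP = f * (L/D) * (rho*v^2/2)
dP = 0.033 * (73/0.3) * (1186*1.1^2/2)
L/D = 243.33333333
rho*v^2/2 = 1186*1.21/2 = 717.53
dP = 0.033 * 243.33333333 * 717.53
dP = 5761.8 Pa


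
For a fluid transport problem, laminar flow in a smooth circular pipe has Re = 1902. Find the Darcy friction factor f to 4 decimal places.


f = 64 / Re
f = 64 / 1902
f = 0.0336


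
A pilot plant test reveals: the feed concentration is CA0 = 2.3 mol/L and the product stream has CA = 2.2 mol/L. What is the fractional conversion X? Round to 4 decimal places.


X = (CA0 - CA) / CA0
X = (2.3 - 2.2) / 2.3
X = 0.1 / 2.3
X = 0.0435


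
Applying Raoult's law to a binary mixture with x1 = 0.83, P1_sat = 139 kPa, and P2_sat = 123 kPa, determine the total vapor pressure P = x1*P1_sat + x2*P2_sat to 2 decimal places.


P = x1*P1_sat + x2*P2_sat
x2 = 1 - x1 = 1 - 0.83 = 0.17
P = 0.83*139 + 0.17*123
P = 115.37 + 20.91
P = 136.28 kPa


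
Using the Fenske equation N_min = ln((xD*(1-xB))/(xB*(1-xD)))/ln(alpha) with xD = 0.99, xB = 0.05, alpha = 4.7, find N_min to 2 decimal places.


N_min = ln((xD*(1-xB))/(xB*(1-xD))) / ln(alpha)
Numerator inside ln: 0.9405 / 0.0005 = 1881.0
ln(1881.0) = 7.539559
ln(alpha) = ln(4.7) = 1.547563
N_min = 7.539559 / 1.547563 = 4.87


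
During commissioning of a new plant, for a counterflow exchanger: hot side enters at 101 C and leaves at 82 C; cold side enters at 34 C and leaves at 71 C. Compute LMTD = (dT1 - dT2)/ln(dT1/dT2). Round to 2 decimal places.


dT1 = Th_in - Tc_out = 101 - 71 = 30
dT2 = Th_out - Tc_in = 82 - 34 = 48
LMTD = (dT1 - dT2) / ln(dT1/dT2)
LMTD = (30 - 48) / ln(30/48)
LMTD = 38.30 K
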